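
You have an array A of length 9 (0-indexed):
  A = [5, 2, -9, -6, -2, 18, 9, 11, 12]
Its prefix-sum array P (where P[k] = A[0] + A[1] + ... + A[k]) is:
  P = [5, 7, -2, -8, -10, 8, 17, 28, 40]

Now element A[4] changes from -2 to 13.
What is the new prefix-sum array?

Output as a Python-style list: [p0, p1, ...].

Answer: [5, 7, -2, -8, 5, 23, 32, 43, 55]

Derivation:
Change: A[4] -2 -> 13, delta = 15
P[k] for k < 4: unchanged (A[4] not included)
P[k] for k >= 4: shift by delta = 15
  P[0] = 5 + 0 = 5
  P[1] = 7 + 0 = 7
  P[2] = -2 + 0 = -2
  P[3] = -8 + 0 = -8
  P[4] = -10 + 15 = 5
  P[5] = 8 + 15 = 23
  P[6] = 17 + 15 = 32
  P[7] = 28 + 15 = 43
  P[8] = 40 + 15 = 55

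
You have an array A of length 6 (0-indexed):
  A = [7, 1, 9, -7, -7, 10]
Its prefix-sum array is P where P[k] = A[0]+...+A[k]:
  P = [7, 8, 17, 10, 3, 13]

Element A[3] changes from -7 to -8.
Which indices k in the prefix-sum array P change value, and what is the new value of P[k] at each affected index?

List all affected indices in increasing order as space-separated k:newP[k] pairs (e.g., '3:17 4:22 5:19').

P[k] = A[0] + ... + A[k]
P[k] includes A[3] iff k >= 3
Affected indices: 3, 4, ..., 5; delta = -1
  P[3]: 10 + -1 = 9
  P[4]: 3 + -1 = 2
  P[5]: 13 + -1 = 12

Answer: 3:9 4:2 5:12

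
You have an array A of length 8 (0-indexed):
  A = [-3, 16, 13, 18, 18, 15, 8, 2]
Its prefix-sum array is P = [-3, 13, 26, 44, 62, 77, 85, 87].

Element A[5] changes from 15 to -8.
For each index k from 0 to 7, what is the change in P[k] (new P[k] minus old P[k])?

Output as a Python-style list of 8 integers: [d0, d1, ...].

Element change: A[5] 15 -> -8, delta = -23
For k < 5: P[k] unchanged, delta_P[k] = 0
For k >= 5: P[k] shifts by exactly -23
Delta array: [0, 0, 0, 0, 0, -23, -23, -23]

Answer: [0, 0, 0, 0, 0, -23, -23, -23]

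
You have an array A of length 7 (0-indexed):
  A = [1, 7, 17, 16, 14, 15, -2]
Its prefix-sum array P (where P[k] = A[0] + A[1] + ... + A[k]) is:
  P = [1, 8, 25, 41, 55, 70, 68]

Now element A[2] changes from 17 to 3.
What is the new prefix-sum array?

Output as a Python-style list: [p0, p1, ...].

Change: A[2] 17 -> 3, delta = -14
P[k] for k < 2: unchanged (A[2] not included)
P[k] for k >= 2: shift by delta = -14
  P[0] = 1 + 0 = 1
  P[1] = 8 + 0 = 8
  P[2] = 25 + -14 = 11
  P[3] = 41 + -14 = 27
  P[4] = 55 + -14 = 41
  P[5] = 70 + -14 = 56
  P[6] = 68 + -14 = 54

Answer: [1, 8, 11, 27, 41, 56, 54]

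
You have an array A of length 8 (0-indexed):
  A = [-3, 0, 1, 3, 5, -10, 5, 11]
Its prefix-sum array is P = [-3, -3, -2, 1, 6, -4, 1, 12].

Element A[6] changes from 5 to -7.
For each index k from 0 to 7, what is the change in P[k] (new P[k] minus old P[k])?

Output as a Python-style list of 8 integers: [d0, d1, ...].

Element change: A[6] 5 -> -7, delta = -12
For k < 6: P[k] unchanged, delta_P[k] = 0
For k >= 6: P[k] shifts by exactly -12
Delta array: [0, 0, 0, 0, 0, 0, -12, -12]

Answer: [0, 0, 0, 0, 0, 0, -12, -12]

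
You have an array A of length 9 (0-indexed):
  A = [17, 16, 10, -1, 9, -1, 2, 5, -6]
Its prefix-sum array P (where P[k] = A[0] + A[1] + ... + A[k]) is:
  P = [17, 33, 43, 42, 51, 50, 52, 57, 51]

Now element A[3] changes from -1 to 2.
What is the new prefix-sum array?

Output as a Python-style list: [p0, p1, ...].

Answer: [17, 33, 43, 45, 54, 53, 55, 60, 54]

Derivation:
Change: A[3] -1 -> 2, delta = 3
P[k] for k < 3: unchanged (A[3] not included)
P[k] for k >= 3: shift by delta = 3
  P[0] = 17 + 0 = 17
  P[1] = 33 + 0 = 33
  P[2] = 43 + 0 = 43
  P[3] = 42 + 3 = 45
  P[4] = 51 + 3 = 54
  P[5] = 50 + 3 = 53
  P[6] = 52 + 3 = 55
  P[7] = 57 + 3 = 60
  P[8] = 51 + 3 = 54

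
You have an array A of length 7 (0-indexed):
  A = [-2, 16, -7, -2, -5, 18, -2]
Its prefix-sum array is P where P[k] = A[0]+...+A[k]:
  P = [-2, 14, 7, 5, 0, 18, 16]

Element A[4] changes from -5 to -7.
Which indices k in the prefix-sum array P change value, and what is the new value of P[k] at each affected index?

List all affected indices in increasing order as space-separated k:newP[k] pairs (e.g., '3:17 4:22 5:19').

P[k] = A[0] + ... + A[k]
P[k] includes A[4] iff k >= 4
Affected indices: 4, 5, ..., 6; delta = -2
  P[4]: 0 + -2 = -2
  P[5]: 18 + -2 = 16
  P[6]: 16 + -2 = 14

Answer: 4:-2 5:16 6:14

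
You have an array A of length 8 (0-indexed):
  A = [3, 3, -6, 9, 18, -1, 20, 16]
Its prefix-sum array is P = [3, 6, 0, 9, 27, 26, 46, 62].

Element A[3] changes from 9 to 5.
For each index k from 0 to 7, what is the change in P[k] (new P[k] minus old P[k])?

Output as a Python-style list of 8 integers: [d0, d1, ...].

Element change: A[3] 9 -> 5, delta = -4
For k < 3: P[k] unchanged, delta_P[k] = 0
For k >= 3: P[k] shifts by exactly -4
Delta array: [0, 0, 0, -4, -4, -4, -4, -4]

Answer: [0, 0, 0, -4, -4, -4, -4, -4]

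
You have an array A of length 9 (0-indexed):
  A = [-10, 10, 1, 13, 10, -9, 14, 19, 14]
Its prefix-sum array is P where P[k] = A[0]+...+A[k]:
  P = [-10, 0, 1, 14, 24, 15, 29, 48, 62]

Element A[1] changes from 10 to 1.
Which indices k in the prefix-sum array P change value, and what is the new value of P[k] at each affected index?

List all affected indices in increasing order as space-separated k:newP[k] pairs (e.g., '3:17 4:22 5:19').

Answer: 1:-9 2:-8 3:5 4:15 5:6 6:20 7:39 8:53

Derivation:
P[k] = A[0] + ... + A[k]
P[k] includes A[1] iff k >= 1
Affected indices: 1, 2, ..., 8; delta = -9
  P[1]: 0 + -9 = -9
  P[2]: 1 + -9 = -8
  P[3]: 14 + -9 = 5
  P[4]: 24 + -9 = 15
  P[5]: 15 + -9 = 6
  P[6]: 29 + -9 = 20
  P[7]: 48 + -9 = 39
  P[8]: 62 + -9 = 53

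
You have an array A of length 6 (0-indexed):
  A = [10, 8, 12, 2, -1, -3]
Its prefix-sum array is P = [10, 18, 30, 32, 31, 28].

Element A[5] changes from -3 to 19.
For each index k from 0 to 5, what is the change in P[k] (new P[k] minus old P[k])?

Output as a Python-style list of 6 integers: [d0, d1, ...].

Answer: [0, 0, 0, 0, 0, 22]

Derivation:
Element change: A[5] -3 -> 19, delta = 22
For k < 5: P[k] unchanged, delta_P[k] = 0
For k >= 5: P[k] shifts by exactly 22
Delta array: [0, 0, 0, 0, 0, 22]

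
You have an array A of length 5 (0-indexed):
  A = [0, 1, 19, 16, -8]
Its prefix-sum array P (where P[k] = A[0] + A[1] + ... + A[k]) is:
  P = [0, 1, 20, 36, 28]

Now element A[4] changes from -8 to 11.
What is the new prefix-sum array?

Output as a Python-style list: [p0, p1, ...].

Answer: [0, 1, 20, 36, 47]

Derivation:
Change: A[4] -8 -> 11, delta = 19
P[k] for k < 4: unchanged (A[4] not included)
P[k] for k >= 4: shift by delta = 19
  P[0] = 0 + 0 = 0
  P[1] = 1 + 0 = 1
  P[2] = 20 + 0 = 20
  P[3] = 36 + 0 = 36
  P[4] = 28 + 19 = 47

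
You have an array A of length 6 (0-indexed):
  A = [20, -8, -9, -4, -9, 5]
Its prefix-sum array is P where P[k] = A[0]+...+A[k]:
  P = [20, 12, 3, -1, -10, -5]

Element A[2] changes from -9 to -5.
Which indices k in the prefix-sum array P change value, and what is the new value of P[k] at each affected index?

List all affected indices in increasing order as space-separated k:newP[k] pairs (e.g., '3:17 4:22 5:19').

P[k] = A[0] + ... + A[k]
P[k] includes A[2] iff k >= 2
Affected indices: 2, 3, ..., 5; delta = 4
  P[2]: 3 + 4 = 7
  P[3]: -1 + 4 = 3
  P[4]: -10 + 4 = -6
  P[5]: -5 + 4 = -1

Answer: 2:7 3:3 4:-6 5:-1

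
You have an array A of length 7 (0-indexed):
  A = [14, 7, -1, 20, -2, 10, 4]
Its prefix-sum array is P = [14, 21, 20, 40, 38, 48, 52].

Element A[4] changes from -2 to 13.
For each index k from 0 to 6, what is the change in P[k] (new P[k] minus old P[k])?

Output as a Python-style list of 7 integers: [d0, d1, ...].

Answer: [0, 0, 0, 0, 15, 15, 15]

Derivation:
Element change: A[4] -2 -> 13, delta = 15
For k < 4: P[k] unchanged, delta_P[k] = 0
For k >= 4: P[k] shifts by exactly 15
Delta array: [0, 0, 0, 0, 15, 15, 15]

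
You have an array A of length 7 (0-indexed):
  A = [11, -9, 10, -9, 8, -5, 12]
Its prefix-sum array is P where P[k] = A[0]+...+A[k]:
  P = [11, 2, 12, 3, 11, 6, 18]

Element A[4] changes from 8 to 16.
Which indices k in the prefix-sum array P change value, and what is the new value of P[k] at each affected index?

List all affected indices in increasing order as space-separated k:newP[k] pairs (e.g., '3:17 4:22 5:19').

Answer: 4:19 5:14 6:26

Derivation:
P[k] = A[0] + ... + A[k]
P[k] includes A[4] iff k >= 4
Affected indices: 4, 5, ..., 6; delta = 8
  P[4]: 11 + 8 = 19
  P[5]: 6 + 8 = 14
  P[6]: 18 + 8 = 26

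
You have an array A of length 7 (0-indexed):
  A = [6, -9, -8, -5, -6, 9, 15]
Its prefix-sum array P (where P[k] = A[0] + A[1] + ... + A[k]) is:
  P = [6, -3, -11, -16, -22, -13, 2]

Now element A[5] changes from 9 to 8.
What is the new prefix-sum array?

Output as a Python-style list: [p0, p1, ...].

Answer: [6, -3, -11, -16, -22, -14, 1]

Derivation:
Change: A[5] 9 -> 8, delta = -1
P[k] for k < 5: unchanged (A[5] not included)
P[k] for k >= 5: shift by delta = -1
  P[0] = 6 + 0 = 6
  P[1] = -3 + 0 = -3
  P[2] = -11 + 0 = -11
  P[3] = -16 + 0 = -16
  P[4] = -22 + 0 = -22
  P[5] = -13 + -1 = -14
  P[6] = 2 + -1 = 1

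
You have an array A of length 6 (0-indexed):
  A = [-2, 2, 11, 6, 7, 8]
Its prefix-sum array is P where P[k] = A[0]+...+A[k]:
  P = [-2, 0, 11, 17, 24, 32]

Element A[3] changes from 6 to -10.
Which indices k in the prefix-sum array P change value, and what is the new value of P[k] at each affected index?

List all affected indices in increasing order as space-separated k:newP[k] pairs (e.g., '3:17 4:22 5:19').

Answer: 3:1 4:8 5:16

Derivation:
P[k] = A[0] + ... + A[k]
P[k] includes A[3] iff k >= 3
Affected indices: 3, 4, ..., 5; delta = -16
  P[3]: 17 + -16 = 1
  P[4]: 24 + -16 = 8
  P[5]: 32 + -16 = 16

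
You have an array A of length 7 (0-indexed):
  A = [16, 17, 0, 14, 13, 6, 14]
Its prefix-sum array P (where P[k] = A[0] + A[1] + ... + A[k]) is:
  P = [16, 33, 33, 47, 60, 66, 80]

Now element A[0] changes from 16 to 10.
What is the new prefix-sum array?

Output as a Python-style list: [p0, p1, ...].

Answer: [10, 27, 27, 41, 54, 60, 74]

Derivation:
Change: A[0] 16 -> 10, delta = -6
P[k] for k < 0: unchanged (A[0] not included)
P[k] for k >= 0: shift by delta = -6
  P[0] = 16 + -6 = 10
  P[1] = 33 + -6 = 27
  P[2] = 33 + -6 = 27
  P[3] = 47 + -6 = 41
  P[4] = 60 + -6 = 54
  P[5] = 66 + -6 = 60
  P[6] = 80 + -6 = 74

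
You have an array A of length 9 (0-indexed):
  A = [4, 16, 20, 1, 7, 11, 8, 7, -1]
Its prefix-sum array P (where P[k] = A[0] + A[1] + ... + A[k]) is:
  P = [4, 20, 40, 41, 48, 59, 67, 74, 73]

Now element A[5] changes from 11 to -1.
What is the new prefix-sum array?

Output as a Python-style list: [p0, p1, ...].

Change: A[5] 11 -> -1, delta = -12
P[k] for k < 5: unchanged (A[5] not included)
P[k] for k >= 5: shift by delta = -12
  P[0] = 4 + 0 = 4
  P[1] = 20 + 0 = 20
  P[2] = 40 + 0 = 40
  P[3] = 41 + 0 = 41
  P[4] = 48 + 0 = 48
  P[5] = 59 + -12 = 47
  P[6] = 67 + -12 = 55
  P[7] = 74 + -12 = 62
  P[8] = 73 + -12 = 61

Answer: [4, 20, 40, 41, 48, 47, 55, 62, 61]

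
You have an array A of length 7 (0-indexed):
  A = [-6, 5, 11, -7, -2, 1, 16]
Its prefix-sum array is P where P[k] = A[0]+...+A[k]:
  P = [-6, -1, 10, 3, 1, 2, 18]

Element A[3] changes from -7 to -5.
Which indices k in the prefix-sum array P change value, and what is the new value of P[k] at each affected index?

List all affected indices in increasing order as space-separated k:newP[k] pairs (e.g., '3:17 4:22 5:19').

P[k] = A[0] + ... + A[k]
P[k] includes A[3] iff k >= 3
Affected indices: 3, 4, ..., 6; delta = 2
  P[3]: 3 + 2 = 5
  P[4]: 1 + 2 = 3
  P[5]: 2 + 2 = 4
  P[6]: 18 + 2 = 20

Answer: 3:5 4:3 5:4 6:20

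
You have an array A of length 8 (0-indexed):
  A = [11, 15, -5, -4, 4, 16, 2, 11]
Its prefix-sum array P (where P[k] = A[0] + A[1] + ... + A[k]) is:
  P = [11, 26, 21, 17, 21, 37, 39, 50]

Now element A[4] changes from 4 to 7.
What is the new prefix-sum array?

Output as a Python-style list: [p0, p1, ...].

Answer: [11, 26, 21, 17, 24, 40, 42, 53]

Derivation:
Change: A[4] 4 -> 7, delta = 3
P[k] for k < 4: unchanged (A[4] not included)
P[k] for k >= 4: shift by delta = 3
  P[0] = 11 + 0 = 11
  P[1] = 26 + 0 = 26
  P[2] = 21 + 0 = 21
  P[3] = 17 + 0 = 17
  P[4] = 21 + 3 = 24
  P[5] = 37 + 3 = 40
  P[6] = 39 + 3 = 42
  P[7] = 50 + 3 = 53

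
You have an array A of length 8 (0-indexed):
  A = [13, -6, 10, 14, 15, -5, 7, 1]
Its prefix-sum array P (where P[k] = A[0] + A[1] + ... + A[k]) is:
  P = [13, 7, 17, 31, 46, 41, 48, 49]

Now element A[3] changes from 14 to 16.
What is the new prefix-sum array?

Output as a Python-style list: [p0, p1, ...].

Answer: [13, 7, 17, 33, 48, 43, 50, 51]

Derivation:
Change: A[3] 14 -> 16, delta = 2
P[k] for k < 3: unchanged (A[3] not included)
P[k] for k >= 3: shift by delta = 2
  P[0] = 13 + 0 = 13
  P[1] = 7 + 0 = 7
  P[2] = 17 + 0 = 17
  P[3] = 31 + 2 = 33
  P[4] = 46 + 2 = 48
  P[5] = 41 + 2 = 43
  P[6] = 48 + 2 = 50
  P[7] = 49 + 2 = 51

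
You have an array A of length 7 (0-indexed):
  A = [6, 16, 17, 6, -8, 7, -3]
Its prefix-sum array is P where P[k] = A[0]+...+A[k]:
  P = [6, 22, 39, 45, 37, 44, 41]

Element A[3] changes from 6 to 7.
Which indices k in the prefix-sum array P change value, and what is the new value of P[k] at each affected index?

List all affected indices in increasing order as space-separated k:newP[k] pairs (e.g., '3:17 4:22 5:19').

Answer: 3:46 4:38 5:45 6:42

Derivation:
P[k] = A[0] + ... + A[k]
P[k] includes A[3] iff k >= 3
Affected indices: 3, 4, ..., 6; delta = 1
  P[3]: 45 + 1 = 46
  P[4]: 37 + 1 = 38
  P[5]: 44 + 1 = 45
  P[6]: 41 + 1 = 42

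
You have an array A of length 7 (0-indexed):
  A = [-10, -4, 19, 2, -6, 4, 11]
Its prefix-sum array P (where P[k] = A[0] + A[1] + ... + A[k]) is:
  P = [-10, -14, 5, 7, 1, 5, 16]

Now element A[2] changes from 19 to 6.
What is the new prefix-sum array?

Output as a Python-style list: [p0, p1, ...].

Answer: [-10, -14, -8, -6, -12, -8, 3]

Derivation:
Change: A[2] 19 -> 6, delta = -13
P[k] for k < 2: unchanged (A[2] not included)
P[k] for k >= 2: shift by delta = -13
  P[0] = -10 + 0 = -10
  P[1] = -14 + 0 = -14
  P[2] = 5 + -13 = -8
  P[3] = 7 + -13 = -6
  P[4] = 1 + -13 = -12
  P[5] = 5 + -13 = -8
  P[6] = 16 + -13 = 3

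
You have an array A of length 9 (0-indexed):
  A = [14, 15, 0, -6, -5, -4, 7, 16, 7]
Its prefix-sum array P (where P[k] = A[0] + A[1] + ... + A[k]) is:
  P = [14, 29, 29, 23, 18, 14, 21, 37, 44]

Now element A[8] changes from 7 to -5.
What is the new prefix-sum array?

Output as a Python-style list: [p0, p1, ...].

Change: A[8] 7 -> -5, delta = -12
P[k] for k < 8: unchanged (A[8] not included)
P[k] for k >= 8: shift by delta = -12
  P[0] = 14 + 0 = 14
  P[1] = 29 + 0 = 29
  P[2] = 29 + 0 = 29
  P[3] = 23 + 0 = 23
  P[4] = 18 + 0 = 18
  P[5] = 14 + 0 = 14
  P[6] = 21 + 0 = 21
  P[7] = 37 + 0 = 37
  P[8] = 44 + -12 = 32

Answer: [14, 29, 29, 23, 18, 14, 21, 37, 32]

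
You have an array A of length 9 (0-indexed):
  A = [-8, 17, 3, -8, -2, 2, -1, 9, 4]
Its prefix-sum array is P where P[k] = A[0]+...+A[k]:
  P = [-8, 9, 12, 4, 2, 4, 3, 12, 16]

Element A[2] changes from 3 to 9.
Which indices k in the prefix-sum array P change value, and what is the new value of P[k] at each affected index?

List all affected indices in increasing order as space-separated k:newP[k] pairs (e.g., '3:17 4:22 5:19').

P[k] = A[0] + ... + A[k]
P[k] includes A[2] iff k >= 2
Affected indices: 2, 3, ..., 8; delta = 6
  P[2]: 12 + 6 = 18
  P[3]: 4 + 6 = 10
  P[4]: 2 + 6 = 8
  P[5]: 4 + 6 = 10
  P[6]: 3 + 6 = 9
  P[7]: 12 + 6 = 18
  P[8]: 16 + 6 = 22

Answer: 2:18 3:10 4:8 5:10 6:9 7:18 8:22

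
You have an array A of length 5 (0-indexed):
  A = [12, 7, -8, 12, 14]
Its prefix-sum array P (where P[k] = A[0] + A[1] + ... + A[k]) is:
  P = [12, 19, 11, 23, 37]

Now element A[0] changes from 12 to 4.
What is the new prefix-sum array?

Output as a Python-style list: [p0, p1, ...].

Answer: [4, 11, 3, 15, 29]

Derivation:
Change: A[0] 12 -> 4, delta = -8
P[k] for k < 0: unchanged (A[0] not included)
P[k] for k >= 0: shift by delta = -8
  P[0] = 12 + -8 = 4
  P[1] = 19 + -8 = 11
  P[2] = 11 + -8 = 3
  P[3] = 23 + -8 = 15
  P[4] = 37 + -8 = 29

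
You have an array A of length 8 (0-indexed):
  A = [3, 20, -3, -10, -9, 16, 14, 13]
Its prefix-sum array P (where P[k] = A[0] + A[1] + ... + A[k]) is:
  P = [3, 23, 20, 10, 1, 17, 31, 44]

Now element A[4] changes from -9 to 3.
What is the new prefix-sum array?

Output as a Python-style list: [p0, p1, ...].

Answer: [3, 23, 20, 10, 13, 29, 43, 56]

Derivation:
Change: A[4] -9 -> 3, delta = 12
P[k] for k < 4: unchanged (A[4] not included)
P[k] for k >= 4: shift by delta = 12
  P[0] = 3 + 0 = 3
  P[1] = 23 + 0 = 23
  P[2] = 20 + 0 = 20
  P[3] = 10 + 0 = 10
  P[4] = 1 + 12 = 13
  P[5] = 17 + 12 = 29
  P[6] = 31 + 12 = 43
  P[7] = 44 + 12 = 56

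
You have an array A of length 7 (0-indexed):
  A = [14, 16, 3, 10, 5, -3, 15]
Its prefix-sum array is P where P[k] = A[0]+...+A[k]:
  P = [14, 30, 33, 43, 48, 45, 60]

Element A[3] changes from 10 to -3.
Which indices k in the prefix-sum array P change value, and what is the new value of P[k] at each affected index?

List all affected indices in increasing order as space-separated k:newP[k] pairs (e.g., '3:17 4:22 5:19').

Answer: 3:30 4:35 5:32 6:47

Derivation:
P[k] = A[0] + ... + A[k]
P[k] includes A[3] iff k >= 3
Affected indices: 3, 4, ..., 6; delta = -13
  P[3]: 43 + -13 = 30
  P[4]: 48 + -13 = 35
  P[5]: 45 + -13 = 32
  P[6]: 60 + -13 = 47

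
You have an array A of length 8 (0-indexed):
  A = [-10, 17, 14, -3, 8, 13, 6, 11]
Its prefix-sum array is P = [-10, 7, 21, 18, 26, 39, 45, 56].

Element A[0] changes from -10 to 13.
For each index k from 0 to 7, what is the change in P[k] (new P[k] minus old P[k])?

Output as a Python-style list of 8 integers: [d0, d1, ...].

Answer: [23, 23, 23, 23, 23, 23, 23, 23]

Derivation:
Element change: A[0] -10 -> 13, delta = 23
For k < 0: P[k] unchanged, delta_P[k] = 0
For k >= 0: P[k] shifts by exactly 23
Delta array: [23, 23, 23, 23, 23, 23, 23, 23]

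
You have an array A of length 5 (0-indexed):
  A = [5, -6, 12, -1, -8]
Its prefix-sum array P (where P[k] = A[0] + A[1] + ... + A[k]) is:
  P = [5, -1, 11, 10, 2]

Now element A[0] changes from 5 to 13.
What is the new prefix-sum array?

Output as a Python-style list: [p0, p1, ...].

Change: A[0] 5 -> 13, delta = 8
P[k] for k < 0: unchanged (A[0] not included)
P[k] for k >= 0: shift by delta = 8
  P[0] = 5 + 8 = 13
  P[1] = -1 + 8 = 7
  P[2] = 11 + 8 = 19
  P[3] = 10 + 8 = 18
  P[4] = 2 + 8 = 10

Answer: [13, 7, 19, 18, 10]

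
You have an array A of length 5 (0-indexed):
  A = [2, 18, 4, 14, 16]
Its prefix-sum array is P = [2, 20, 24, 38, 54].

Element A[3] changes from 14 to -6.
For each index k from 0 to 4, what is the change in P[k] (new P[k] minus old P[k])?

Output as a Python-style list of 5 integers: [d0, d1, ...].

Element change: A[3] 14 -> -6, delta = -20
For k < 3: P[k] unchanged, delta_P[k] = 0
For k >= 3: P[k] shifts by exactly -20
Delta array: [0, 0, 0, -20, -20]

Answer: [0, 0, 0, -20, -20]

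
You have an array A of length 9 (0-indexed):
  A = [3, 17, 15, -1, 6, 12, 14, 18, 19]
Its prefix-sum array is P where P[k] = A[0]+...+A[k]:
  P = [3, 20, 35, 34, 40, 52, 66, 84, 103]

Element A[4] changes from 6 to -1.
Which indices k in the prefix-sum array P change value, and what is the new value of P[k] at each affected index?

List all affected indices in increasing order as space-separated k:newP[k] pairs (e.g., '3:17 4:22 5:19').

P[k] = A[0] + ... + A[k]
P[k] includes A[4] iff k >= 4
Affected indices: 4, 5, ..., 8; delta = -7
  P[4]: 40 + -7 = 33
  P[5]: 52 + -7 = 45
  P[6]: 66 + -7 = 59
  P[7]: 84 + -7 = 77
  P[8]: 103 + -7 = 96

Answer: 4:33 5:45 6:59 7:77 8:96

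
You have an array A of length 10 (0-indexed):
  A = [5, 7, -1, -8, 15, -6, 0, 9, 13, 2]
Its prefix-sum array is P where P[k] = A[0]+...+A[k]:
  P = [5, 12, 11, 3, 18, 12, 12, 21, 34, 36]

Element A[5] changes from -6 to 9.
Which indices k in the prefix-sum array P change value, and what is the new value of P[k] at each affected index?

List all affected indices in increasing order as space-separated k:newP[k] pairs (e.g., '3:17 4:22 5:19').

Answer: 5:27 6:27 7:36 8:49 9:51

Derivation:
P[k] = A[0] + ... + A[k]
P[k] includes A[5] iff k >= 5
Affected indices: 5, 6, ..., 9; delta = 15
  P[5]: 12 + 15 = 27
  P[6]: 12 + 15 = 27
  P[7]: 21 + 15 = 36
  P[8]: 34 + 15 = 49
  P[9]: 36 + 15 = 51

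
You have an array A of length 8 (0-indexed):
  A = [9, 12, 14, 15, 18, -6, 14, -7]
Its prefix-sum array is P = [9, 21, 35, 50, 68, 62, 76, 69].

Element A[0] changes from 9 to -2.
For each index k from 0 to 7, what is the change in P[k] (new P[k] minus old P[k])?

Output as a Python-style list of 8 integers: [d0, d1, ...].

Element change: A[0] 9 -> -2, delta = -11
For k < 0: P[k] unchanged, delta_P[k] = 0
For k >= 0: P[k] shifts by exactly -11
Delta array: [-11, -11, -11, -11, -11, -11, -11, -11]

Answer: [-11, -11, -11, -11, -11, -11, -11, -11]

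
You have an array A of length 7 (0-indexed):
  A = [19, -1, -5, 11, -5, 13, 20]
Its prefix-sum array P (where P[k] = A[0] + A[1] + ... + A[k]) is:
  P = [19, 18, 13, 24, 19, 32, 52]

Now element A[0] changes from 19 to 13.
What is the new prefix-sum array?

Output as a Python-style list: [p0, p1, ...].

Answer: [13, 12, 7, 18, 13, 26, 46]

Derivation:
Change: A[0] 19 -> 13, delta = -6
P[k] for k < 0: unchanged (A[0] not included)
P[k] for k >= 0: shift by delta = -6
  P[0] = 19 + -6 = 13
  P[1] = 18 + -6 = 12
  P[2] = 13 + -6 = 7
  P[3] = 24 + -6 = 18
  P[4] = 19 + -6 = 13
  P[5] = 32 + -6 = 26
  P[6] = 52 + -6 = 46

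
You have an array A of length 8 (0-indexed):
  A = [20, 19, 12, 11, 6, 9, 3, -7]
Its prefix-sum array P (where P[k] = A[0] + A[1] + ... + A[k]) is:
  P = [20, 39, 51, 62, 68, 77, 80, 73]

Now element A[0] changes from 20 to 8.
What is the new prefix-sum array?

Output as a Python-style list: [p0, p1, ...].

Answer: [8, 27, 39, 50, 56, 65, 68, 61]

Derivation:
Change: A[0] 20 -> 8, delta = -12
P[k] for k < 0: unchanged (A[0] not included)
P[k] for k >= 0: shift by delta = -12
  P[0] = 20 + -12 = 8
  P[1] = 39 + -12 = 27
  P[2] = 51 + -12 = 39
  P[3] = 62 + -12 = 50
  P[4] = 68 + -12 = 56
  P[5] = 77 + -12 = 65
  P[6] = 80 + -12 = 68
  P[7] = 73 + -12 = 61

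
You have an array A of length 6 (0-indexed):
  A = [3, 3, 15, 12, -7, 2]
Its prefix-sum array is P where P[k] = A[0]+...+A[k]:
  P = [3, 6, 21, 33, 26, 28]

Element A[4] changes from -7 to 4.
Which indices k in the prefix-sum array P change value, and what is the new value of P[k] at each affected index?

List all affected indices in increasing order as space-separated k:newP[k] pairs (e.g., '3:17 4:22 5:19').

Answer: 4:37 5:39

Derivation:
P[k] = A[0] + ... + A[k]
P[k] includes A[4] iff k >= 4
Affected indices: 4, 5, ..., 5; delta = 11
  P[4]: 26 + 11 = 37
  P[5]: 28 + 11 = 39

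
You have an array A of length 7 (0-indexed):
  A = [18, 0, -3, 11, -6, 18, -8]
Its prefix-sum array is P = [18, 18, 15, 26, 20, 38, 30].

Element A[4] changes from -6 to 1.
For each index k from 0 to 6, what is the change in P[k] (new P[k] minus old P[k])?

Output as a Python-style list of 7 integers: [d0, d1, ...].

Element change: A[4] -6 -> 1, delta = 7
For k < 4: P[k] unchanged, delta_P[k] = 0
For k >= 4: P[k] shifts by exactly 7
Delta array: [0, 0, 0, 0, 7, 7, 7]

Answer: [0, 0, 0, 0, 7, 7, 7]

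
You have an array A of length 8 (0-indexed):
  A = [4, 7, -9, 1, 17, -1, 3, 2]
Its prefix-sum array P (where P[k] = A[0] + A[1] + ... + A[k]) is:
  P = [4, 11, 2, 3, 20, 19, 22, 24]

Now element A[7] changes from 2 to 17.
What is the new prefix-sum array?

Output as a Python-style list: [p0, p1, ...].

Change: A[7] 2 -> 17, delta = 15
P[k] for k < 7: unchanged (A[7] not included)
P[k] for k >= 7: shift by delta = 15
  P[0] = 4 + 0 = 4
  P[1] = 11 + 0 = 11
  P[2] = 2 + 0 = 2
  P[3] = 3 + 0 = 3
  P[4] = 20 + 0 = 20
  P[5] = 19 + 0 = 19
  P[6] = 22 + 0 = 22
  P[7] = 24 + 15 = 39

Answer: [4, 11, 2, 3, 20, 19, 22, 39]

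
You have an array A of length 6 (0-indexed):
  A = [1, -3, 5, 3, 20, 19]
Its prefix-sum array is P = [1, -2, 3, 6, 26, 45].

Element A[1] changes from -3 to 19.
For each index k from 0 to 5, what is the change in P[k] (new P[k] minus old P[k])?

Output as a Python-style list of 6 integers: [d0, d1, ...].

Element change: A[1] -3 -> 19, delta = 22
For k < 1: P[k] unchanged, delta_P[k] = 0
For k >= 1: P[k] shifts by exactly 22
Delta array: [0, 22, 22, 22, 22, 22]

Answer: [0, 22, 22, 22, 22, 22]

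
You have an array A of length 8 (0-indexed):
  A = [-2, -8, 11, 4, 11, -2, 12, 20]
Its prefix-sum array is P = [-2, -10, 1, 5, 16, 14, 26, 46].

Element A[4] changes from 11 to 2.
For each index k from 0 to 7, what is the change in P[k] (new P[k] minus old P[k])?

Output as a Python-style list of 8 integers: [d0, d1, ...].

Answer: [0, 0, 0, 0, -9, -9, -9, -9]

Derivation:
Element change: A[4] 11 -> 2, delta = -9
For k < 4: P[k] unchanged, delta_P[k] = 0
For k >= 4: P[k] shifts by exactly -9
Delta array: [0, 0, 0, 0, -9, -9, -9, -9]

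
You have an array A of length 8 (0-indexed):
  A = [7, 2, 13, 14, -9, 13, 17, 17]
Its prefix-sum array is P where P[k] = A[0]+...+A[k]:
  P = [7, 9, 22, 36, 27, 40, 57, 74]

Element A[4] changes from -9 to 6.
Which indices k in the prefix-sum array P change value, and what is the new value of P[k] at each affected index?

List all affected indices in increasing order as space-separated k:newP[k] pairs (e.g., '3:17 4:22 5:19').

P[k] = A[0] + ... + A[k]
P[k] includes A[4] iff k >= 4
Affected indices: 4, 5, ..., 7; delta = 15
  P[4]: 27 + 15 = 42
  P[5]: 40 + 15 = 55
  P[6]: 57 + 15 = 72
  P[7]: 74 + 15 = 89

Answer: 4:42 5:55 6:72 7:89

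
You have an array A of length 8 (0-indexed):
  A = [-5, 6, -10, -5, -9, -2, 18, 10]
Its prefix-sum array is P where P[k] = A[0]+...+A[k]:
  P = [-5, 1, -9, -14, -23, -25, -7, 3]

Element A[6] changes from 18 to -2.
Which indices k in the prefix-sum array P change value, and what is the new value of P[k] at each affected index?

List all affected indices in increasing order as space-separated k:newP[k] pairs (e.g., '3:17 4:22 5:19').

P[k] = A[0] + ... + A[k]
P[k] includes A[6] iff k >= 6
Affected indices: 6, 7, ..., 7; delta = -20
  P[6]: -7 + -20 = -27
  P[7]: 3 + -20 = -17

Answer: 6:-27 7:-17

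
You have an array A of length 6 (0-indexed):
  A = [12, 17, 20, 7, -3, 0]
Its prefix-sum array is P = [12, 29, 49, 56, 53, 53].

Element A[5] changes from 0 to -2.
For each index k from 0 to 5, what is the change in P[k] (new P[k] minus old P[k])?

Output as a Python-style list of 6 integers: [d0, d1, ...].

Answer: [0, 0, 0, 0, 0, -2]

Derivation:
Element change: A[5] 0 -> -2, delta = -2
For k < 5: P[k] unchanged, delta_P[k] = 0
For k >= 5: P[k] shifts by exactly -2
Delta array: [0, 0, 0, 0, 0, -2]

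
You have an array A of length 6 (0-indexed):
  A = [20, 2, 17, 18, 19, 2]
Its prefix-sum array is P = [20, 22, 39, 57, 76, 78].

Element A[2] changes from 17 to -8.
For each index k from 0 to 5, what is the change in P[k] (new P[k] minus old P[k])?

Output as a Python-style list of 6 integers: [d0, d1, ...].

Answer: [0, 0, -25, -25, -25, -25]

Derivation:
Element change: A[2] 17 -> -8, delta = -25
For k < 2: P[k] unchanged, delta_P[k] = 0
For k >= 2: P[k] shifts by exactly -25
Delta array: [0, 0, -25, -25, -25, -25]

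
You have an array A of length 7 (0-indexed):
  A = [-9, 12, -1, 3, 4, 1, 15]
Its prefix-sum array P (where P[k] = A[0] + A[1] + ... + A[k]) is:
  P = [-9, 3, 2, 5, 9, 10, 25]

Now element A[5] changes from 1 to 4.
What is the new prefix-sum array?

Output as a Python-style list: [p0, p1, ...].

Change: A[5] 1 -> 4, delta = 3
P[k] for k < 5: unchanged (A[5] not included)
P[k] for k >= 5: shift by delta = 3
  P[0] = -9 + 0 = -9
  P[1] = 3 + 0 = 3
  P[2] = 2 + 0 = 2
  P[3] = 5 + 0 = 5
  P[4] = 9 + 0 = 9
  P[5] = 10 + 3 = 13
  P[6] = 25 + 3 = 28

Answer: [-9, 3, 2, 5, 9, 13, 28]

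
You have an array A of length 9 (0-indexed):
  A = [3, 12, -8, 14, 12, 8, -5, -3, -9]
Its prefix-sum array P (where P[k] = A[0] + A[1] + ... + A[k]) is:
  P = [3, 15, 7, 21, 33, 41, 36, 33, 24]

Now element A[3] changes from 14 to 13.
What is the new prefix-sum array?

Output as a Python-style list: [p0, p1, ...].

Change: A[3] 14 -> 13, delta = -1
P[k] for k < 3: unchanged (A[3] not included)
P[k] for k >= 3: shift by delta = -1
  P[0] = 3 + 0 = 3
  P[1] = 15 + 0 = 15
  P[2] = 7 + 0 = 7
  P[3] = 21 + -1 = 20
  P[4] = 33 + -1 = 32
  P[5] = 41 + -1 = 40
  P[6] = 36 + -1 = 35
  P[7] = 33 + -1 = 32
  P[8] = 24 + -1 = 23

Answer: [3, 15, 7, 20, 32, 40, 35, 32, 23]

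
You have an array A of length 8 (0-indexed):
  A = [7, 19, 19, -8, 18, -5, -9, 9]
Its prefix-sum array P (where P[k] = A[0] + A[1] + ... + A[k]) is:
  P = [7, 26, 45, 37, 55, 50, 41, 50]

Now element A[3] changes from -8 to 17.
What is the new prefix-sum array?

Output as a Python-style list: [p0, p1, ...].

Answer: [7, 26, 45, 62, 80, 75, 66, 75]

Derivation:
Change: A[3] -8 -> 17, delta = 25
P[k] for k < 3: unchanged (A[3] not included)
P[k] for k >= 3: shift by delta = 25
  P[0] = 7 + 0 = 7
  P[1] = 26 + 0 = 26
  P[2] = 45 + 0 = 45
  P[3] = 37 + 25 = 62
  P[4] = 55 + 25 = 80
  P[5] = 50 + 25 = 75
  P[6] = 41 + 25 = 66
  P[7] = 50 + 25 = 75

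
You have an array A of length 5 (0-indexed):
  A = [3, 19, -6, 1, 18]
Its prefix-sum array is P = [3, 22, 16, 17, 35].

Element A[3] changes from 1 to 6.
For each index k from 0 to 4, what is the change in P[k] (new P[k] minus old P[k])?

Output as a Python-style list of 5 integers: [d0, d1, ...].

Element change: A[3] 1 -> 6, delta = 5
For k < 3: P[k] unchanged, delta_P[k] = 0
For k >= 3: P[k] shifts by exactly 5
Delta array: [0, 0, 0, 5, 5]

Answer: [0, 0, 0, 5, 5]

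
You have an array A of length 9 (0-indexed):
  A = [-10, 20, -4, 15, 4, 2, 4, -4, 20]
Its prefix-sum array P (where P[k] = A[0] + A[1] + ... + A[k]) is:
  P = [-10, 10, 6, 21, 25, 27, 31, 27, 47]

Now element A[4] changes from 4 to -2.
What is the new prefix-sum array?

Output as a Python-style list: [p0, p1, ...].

Change: A[4] 4 -> -2, delta = -6
P[k] for k < 4: unchanged (A[4] not included)
P[k] for k >= 4: shift by delta = -6
  P[0] = -10 + 0 = -10
  P[1] = 10 + 0 = 10
  P[2] = 6 + 0 = 6
  P[3] = 21 + 0 = 21
  P[4] = 25 + -6 = 19
  P[5] = 27 + -6 = 21
  P[6] = 31 + -6 = 25
  P[7] = 27 + -6 = 21
  P[8] = 47 + -6 = 41

Answer: [-10, 10, 6, 21, 19, 21, 25, 21, 41]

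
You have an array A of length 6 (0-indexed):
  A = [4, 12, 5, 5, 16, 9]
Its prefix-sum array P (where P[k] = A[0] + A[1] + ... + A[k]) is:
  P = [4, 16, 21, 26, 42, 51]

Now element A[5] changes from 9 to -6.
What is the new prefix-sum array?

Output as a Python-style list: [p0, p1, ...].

Answer: [4, 16, 21, 26, 42, 36]

Derivation:
Change: A[5] 9 -> -6, delta = -15
P[k] for k < 5: unchanged (A[5] not included)
P[k] for k >= 5: shift by delta = -15
  P[0] = 4 + 0 = 4
  P[1] = 16 + 0 = 16
  P[2] = 21 + 0 = 21
  P[3] = 26 + 0 = 26
  P[4] = 42 + 0 = 42
  P[5] = 51 + -15 = 36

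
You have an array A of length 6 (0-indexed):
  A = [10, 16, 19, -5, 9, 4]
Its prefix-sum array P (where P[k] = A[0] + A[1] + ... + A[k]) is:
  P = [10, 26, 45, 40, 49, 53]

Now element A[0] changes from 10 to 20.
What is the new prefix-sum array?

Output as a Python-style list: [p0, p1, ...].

Change: A[0] 10 -> 20, delta = 10
P[k] for k < 0: unchanged (A[0] not included)
P[k] for k >= 0: shift by delta = 10
  P[0] = 10 + 10 = 20
  P[1] = 26 + 10 = 36
  P[2] = 45 + 10 = 55
  P[3] = 40 + 10 = 50
  P[4] = 49 + 10 = 59
  P[5] = 53 + 10 = 63

Answer: [20, 36, 55, 50, 59, 63]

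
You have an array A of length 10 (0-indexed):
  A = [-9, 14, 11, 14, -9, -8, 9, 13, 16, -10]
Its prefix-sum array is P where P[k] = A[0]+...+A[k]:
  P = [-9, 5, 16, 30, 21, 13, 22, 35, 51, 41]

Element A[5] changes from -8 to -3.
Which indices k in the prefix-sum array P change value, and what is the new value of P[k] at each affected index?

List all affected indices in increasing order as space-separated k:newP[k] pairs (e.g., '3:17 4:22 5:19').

Answer: 5:18 6:27 7:40 8:56 9:46

Derivation:
P[k] = A[0] + ... + A[k]
P[k] includes A[5] iff k >= 5
Affected indices: 5, 6, ..., 9; delta = 5
  P[5]: 13 + 5 = 18
  P[6]: 22 + 5 = 27
  P[7]: 35 + 5 = 40
  P[8]: 51 + 5 = 56
  P[9]: 41 + 5 = 46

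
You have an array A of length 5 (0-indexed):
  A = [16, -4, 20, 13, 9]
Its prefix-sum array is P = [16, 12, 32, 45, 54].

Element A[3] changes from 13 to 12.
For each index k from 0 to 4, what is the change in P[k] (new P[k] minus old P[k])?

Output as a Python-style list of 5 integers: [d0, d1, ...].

Answer: [0, 0, 0, -1, -1]

Derivation:
Element change: A[3] 13 -> 12, delta = -1
For k < 3: P[k] unchanged, delta_P[k] = 0
For k >= 3: P[k] shifts by exactly -1
Delta array: [0, 0, 0, -1, -1]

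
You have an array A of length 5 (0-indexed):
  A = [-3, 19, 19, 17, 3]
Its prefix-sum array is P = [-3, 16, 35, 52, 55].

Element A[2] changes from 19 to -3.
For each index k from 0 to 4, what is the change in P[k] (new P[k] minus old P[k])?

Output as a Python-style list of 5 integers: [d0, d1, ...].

Element change: A[2] 19 -> -3, delta = -22
For k < 2: P[k] unchanged, delta_P[k] = 0
For k >= 2: P[k] shifts by exactly -22
Delta array: [0, 0, -22, -22, -22]

Answer: [0, 0, -22, -22, -22]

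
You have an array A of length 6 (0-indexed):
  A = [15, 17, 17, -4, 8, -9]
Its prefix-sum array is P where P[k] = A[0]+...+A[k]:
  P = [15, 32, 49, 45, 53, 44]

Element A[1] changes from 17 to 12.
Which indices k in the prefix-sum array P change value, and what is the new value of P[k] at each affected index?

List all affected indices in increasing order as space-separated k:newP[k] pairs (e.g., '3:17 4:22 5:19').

Answer: 1:27 2:44 3:40 4:48 5:39

Derivation:
P[k] = A[0] + ... + A[k]
P[k] includes A[1] iff k >= 1
Affected indices: 1, 2, ..., 5; delta = -5
  P[1]: 32 + -5 = 27
  P[2]: 49 + -5 = 44
  P[3]: 45 + -5 = 40
  P[4]: 53 + -5 = 48
  P[5]: 44 + -5 = 39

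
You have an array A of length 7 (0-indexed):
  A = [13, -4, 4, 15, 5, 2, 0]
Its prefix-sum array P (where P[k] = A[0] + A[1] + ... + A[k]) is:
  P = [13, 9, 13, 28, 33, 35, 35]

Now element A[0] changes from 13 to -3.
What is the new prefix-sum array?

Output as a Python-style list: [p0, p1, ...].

Answer: [-3, -7, -3, 12, 17, 19, 19]

Derivation:
Change: A[0] 13 -> -3, delta = -16
P[k] for k < 0: unchanged (A[0] not included)
P[k] for k >= 0: shift by delta = -16
  P[0] = 13 + -16 = -3
  P[1] = 9 + -16 = -7
  P[2] = 13 + -16 = -3
  P[3] = 28 + -16 = 12
  P[4] = 33 + -16 = 17
  P[5] = 35 + -16 = 19
  P[6] = 35 + -16 = 19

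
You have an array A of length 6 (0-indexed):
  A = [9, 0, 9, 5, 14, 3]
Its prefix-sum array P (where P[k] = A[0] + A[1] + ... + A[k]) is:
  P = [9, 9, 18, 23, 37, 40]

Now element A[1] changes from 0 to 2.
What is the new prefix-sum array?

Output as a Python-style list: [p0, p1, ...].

Change: A[1] 0 -> 2, delta = 2
P[k] for k < 1: unchanged (A[1] not included)
P[k] for k >= 1: shift by delta = 2
  P[0] = 9 + 0 = 9
  P[1] = 9 + 2 = 11
  P[2] = 18 + 2 = 20
  P[3] = 23 + 2 = 25
  P[4] = 37 + 2 = 39
  P[5] = 40 + 2 = 42

Answer: [9, 11, 20, 25, 39, 42]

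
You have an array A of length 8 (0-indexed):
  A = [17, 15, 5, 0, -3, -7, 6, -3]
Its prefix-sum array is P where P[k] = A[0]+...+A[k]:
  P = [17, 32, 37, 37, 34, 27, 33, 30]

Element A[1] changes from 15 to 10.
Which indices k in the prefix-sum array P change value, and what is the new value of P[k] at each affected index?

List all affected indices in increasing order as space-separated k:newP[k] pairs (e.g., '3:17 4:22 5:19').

P[k] = A[0] + ... + A[k]
P[k] includes A[1] iff k >= 1
Affected indices: 1, 2, ..., 7; delta = -5
  P[1]: 32 + -5 = 27
  P[2]: 37 + -5 = 32
  P[3]: 37 + -5 = 32
  P[4]: 34 + -5 = 29
  P[5]: 27 + -5 = 22
  P[6]: 33 + -5 = 28
  P[7]: 30 + -5 = 25

Answer: 1:27 2:32 3:32 4:29 5:22 6:28 7:25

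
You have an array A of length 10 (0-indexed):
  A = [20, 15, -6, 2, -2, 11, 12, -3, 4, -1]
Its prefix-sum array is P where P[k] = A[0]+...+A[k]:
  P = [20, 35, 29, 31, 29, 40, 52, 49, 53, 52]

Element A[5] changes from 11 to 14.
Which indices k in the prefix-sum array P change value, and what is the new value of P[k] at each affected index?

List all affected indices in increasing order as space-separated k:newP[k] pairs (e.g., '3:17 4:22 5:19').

P[k] = A[0] + ... + A[k]
P[k] includes A[5] iff k >= 5
Affected indices: 5, 6, ..., 9; delta = 3
  P[5]: 40 + 3 = 43
  P[6]: 52 + 3 = 55
  P[7]: 49 + 3 = 52
  P[8]: 53 + 3 = 56
  P[9]: 52 + 3 = 55

Answer: 5:43 6:55 7:52 8:56 9:55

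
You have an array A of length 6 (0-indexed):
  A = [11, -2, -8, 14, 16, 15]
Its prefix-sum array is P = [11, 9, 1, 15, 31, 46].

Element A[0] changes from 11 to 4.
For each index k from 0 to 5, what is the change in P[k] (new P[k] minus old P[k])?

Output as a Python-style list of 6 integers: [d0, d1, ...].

Element change: A[0] 11 -> 4, delta = -7
For k < 0: P[k] unchanged, delta_P[k] = 0
For k >= 0: P[k] shifts by exactly -7
Delta array: [-7, -7, -7, -7, -7, -7]

Answer: [-7, -7, -7, -7, -7, -7]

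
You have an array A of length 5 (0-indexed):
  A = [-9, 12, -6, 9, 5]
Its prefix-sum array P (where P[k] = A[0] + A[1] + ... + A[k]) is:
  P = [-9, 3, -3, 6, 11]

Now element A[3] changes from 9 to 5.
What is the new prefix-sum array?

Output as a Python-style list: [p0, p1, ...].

Change: A[3] 9 -> 5, delta = -4
P[k] for k < 3: unchanged (A[3] not included)
P[k] for k >= 3: shift by delta = -4
  P[0] = -9 + 0 = -9
  P[1] = 3 + 0 = 3
  P[2] = -3 + 0 = -3
  P[3] = 6 + -4 = 2
  P[4] = 11 + -4 = 7

Answer: [-9, 3, -3, 2, 7]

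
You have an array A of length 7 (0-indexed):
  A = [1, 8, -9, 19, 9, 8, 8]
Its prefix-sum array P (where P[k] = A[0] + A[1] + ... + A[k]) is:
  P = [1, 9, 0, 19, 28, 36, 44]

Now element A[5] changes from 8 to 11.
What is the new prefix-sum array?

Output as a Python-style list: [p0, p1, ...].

Answer: [1, 9, 0, 19, 28, 39, 47]

Derivation:
Change: A[5] 8 -> 11, delta = 3
P[k] for k < 5: unchanged (A[5] not included)
P[k] for k >= 5: shift by delta = 3
  P[0] = 1 + 0 = 1
  P[1] = 9 + 0 = 9
  P[2] = 0 + 0 = 0
  P[3] = 19 + 0 = 19
  P[4] = 28 + 0 = 28
  P[5] = 36 + 3 = 39
  P[6] = 44 + 3 = 47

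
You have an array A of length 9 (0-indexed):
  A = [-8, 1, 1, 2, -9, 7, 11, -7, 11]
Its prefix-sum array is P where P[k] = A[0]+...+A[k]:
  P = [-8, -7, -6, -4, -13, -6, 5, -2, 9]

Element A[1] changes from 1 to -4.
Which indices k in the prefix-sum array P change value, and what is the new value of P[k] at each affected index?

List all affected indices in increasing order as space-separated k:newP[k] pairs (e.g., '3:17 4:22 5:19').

Answer: 1:-12 2:-11 3:-9 4:-18 5:-11 6:0 7:-7 8:4

Derivation:
P[k] = A[0] + ... + A[k]
P[k] includes A[1] iff k >= 1
Affected indices: 1, 2, ..., 8; delta = -5
  P[1]: -7 + -5 = -12
  P[2]: -6 + -5 = -11
  P[3]: -4 + -5 = -9
  P[4]: -13 + -5 = -18
  P[5]: -6 + -5 = -11
  P[6]: 5 + -5 = 0
  P[7]: -2 + -5 = -7
  P[8]: 9 + -5 = 4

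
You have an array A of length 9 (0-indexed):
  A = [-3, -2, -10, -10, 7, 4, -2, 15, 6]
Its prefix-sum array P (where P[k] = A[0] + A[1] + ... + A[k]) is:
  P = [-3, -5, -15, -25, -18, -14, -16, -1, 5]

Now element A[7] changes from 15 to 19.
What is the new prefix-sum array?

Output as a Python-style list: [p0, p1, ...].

Change: A[7] 15 -> 19, delta = 4
P[k] for k < 7: unchanged (A[7] not included)
P[k] for k >= 7: shift by delta = 4
  P[0] = -3 + 0 = -3
  P[1] = -5 + 0 = -5
  P[2] = -15 + 0 = -15
  P[3] = -25 + 0 = -25
  P[4] = -18 + 0 = -18
  P[5] = -14 + 0 = -14
  P[6] = -16 + 0 = -16
  P[7] = -1 + 4 = 3
  P[8] = 5 + 4 = 9

Answer: [-3, -5, -15, -25, -18, -14, -16, 3, 9]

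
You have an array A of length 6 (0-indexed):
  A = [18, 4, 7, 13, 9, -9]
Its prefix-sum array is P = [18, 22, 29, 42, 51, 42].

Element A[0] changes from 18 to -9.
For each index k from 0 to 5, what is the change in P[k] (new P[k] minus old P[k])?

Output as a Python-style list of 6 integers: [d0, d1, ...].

Element change: A[0] 18 -> -9, delta = -27
For k < 0: P[k] unchanged, delta_P[k] = 0
For k >= 0: P[k] shifts by exactly -27
Delta array: [-27, -27, -27, -27, -27, -27]

Answer: [-27, -27, -27, -27, -27, -27]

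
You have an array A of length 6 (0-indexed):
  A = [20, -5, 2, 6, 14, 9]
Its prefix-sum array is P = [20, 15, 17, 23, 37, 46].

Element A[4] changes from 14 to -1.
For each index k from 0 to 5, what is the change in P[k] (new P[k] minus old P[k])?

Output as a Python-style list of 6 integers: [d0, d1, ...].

Answer: [0, 0, 0, 0, -15, -15]

Derivation:
Element change: A[4] 14 -> -1, delta = -15
For k < 4: P[k] unchanged, delta_P[k] = 0
For k >= 4: P[k] shifts by exactly -15
Delta array: [0, 0, 0, 0, -15, -15]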